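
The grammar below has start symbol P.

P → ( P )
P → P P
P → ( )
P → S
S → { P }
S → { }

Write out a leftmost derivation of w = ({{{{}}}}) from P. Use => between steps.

P => (P) => (S) => ({P}) => ({S}) => ({{P}}) => ({{S}}) => ({{{P}}}) => ({{{S}}}) => ({{{{}}}})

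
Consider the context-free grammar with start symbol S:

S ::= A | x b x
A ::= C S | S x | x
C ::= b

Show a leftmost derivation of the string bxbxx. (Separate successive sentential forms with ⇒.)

S ⇒ A ⇒ Sx ⇒ Ax ⇒ CSx ⇒ bSx ⇒ bxbxx

S ⇒ A   [S ::= A]
A ⇒ Sx   [A ::= S x]
Sx ⇒ Ax   [S ::= A]
Ax ⇒ CSx   [A ::= C S]
CSx ⇒ bSx   [C ::= b]
bSx ⇒ bxbxx   [S ::= x b x]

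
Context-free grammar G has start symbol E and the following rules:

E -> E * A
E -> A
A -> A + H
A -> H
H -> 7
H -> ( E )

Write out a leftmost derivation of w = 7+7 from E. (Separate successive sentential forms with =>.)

E => A => A+H => H+H => 7+H => 7+7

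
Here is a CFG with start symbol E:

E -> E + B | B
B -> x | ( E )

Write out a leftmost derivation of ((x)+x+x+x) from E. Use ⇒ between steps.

E ⇒ B ⇒ (E) ⇒ (E+B) ⇒ (E+B+B) ⇒ (E+B+B+B) ⇒ (B+B+B+B) ⇒ ((E)+B+B+B) ⇒ ((B)+B+B+B) ⇒ ((x)+B+B+B) ⇒ ((x)+x+B+B) ⇒ ((x)+x+x+B) ⇒ ((x)+x+x+x)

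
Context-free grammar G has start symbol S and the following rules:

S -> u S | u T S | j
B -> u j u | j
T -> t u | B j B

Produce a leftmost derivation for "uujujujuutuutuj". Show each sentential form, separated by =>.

S => uTS   [S -> u T S]
uTS => uBjBS   [T -> B j B]
uBjBS => uujujBS   [B -> u j u]
uujujBS => uujujujuS   [B -> u j u]
uujujujuS => uujujujuuTS   [S -> u T S]
uujujujuuTS => uujujujuutuS   [T -> t u]
uujujujuutuS => uujujujuutuuTS   [S -> u T S]
uujujujuutuuTS => uujujujuutuutuS   [T -> t u]
uujujujuutuutuS => uujujujuutuutuj   [S -> j]

S => uTS => uBjBS => uujujBS => uujujujuS => uujujujuuTS => uujujujuutuS => uujujujuutuuTS => uujujujuutuutuS => uujujujuutuutuj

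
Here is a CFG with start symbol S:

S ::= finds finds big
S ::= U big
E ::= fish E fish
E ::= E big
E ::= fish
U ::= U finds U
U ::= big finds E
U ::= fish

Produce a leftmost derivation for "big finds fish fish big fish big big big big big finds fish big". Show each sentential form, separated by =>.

S => U big   [S ::= U big]
U big => U finds U big   [U ::= U finds U]
U finds U big => big finds E finds U big   [U ::= big finds E]
big finds E finds U big => big finds E big finds U big   [E ::= E big]
big finds E big finds U big => big finds E big big finds U big   [E ::= E big]
big finds E big big finds U big => big finds E big big big finds U big   [E ::= E big]
big finds E big big big finds U big => big finds E big big big big finds U big   [E ::= E big]
big finds E big big big big finds U big => big finds E big big big big big finds U big   [E ::= E big]
big finds E big big big big big finds U big => big finds fish E fish big big big big big finds U big   [E ::= fish E fish]
big finds fish E fish big big big big big finds U big => big finds fish E big fish big big big big big finds U big   [E ::= E big]
big finds fish E big fish big big big big big finds U big => big finds fish fish big fish big big big big big finds U big   [E ::= fish]
big finds fish fish big fish big big big big big finds U big => big finds fish fish big fish big big big big big finds fish big   [U ::= fish]

S => U big => U finds U big => big finds E finds U big => big finds E big finds U big => big finds E big big finds U big => big finds E big big big finds U big => big finds E big big big big finds U big => big finds E big big big big big finds U big => big finds fish E fish big big big big big finds U big => big finds fish E big fish big big big big big finds U big => big finds fish fish big fish big big big big big finds U big => big finds fish fish big fish big big big big big finds fish big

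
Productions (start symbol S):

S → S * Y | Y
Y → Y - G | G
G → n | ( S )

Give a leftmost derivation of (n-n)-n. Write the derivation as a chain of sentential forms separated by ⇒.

S ⇒ Y ⇒ Y-G ⇒ G-G ⇒ (S)-G ⇒ (Y)-G ⇒ (Y-G)-G ⇒ (G-G)-G ⇒ (n-G)-G ⇒ (n-n)-G ⇒ (n-n)-n

S ⇒ Y   [S → Y]
Y ⇒ Y-G   [Y → Y - G]
Y-G ⇒ G-G   [Y → G]
G-G ⇒ (S)-G   [G → ( S )]
(S)-G ⇒ (Y)-G   [S → Y]
(Y)-G ⇒ (Y-G)-G   [Y → Y - G]
(Y-G)-G ⇒ (G-G)-G   [Y → G]
(G-G)-G ⇒ (n-G)-G   [G → n]
(n-G)-G ⇒ (n-n)-G   [G → n]
(n-n)-G ⇒ (n-n)-n   [G → n]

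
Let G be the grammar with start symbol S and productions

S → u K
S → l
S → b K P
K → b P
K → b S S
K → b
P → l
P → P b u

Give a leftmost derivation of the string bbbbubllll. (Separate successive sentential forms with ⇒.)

S⇒bKP⇒bbSSP⇒bbbKPSP⇒bbbbSSPSP⇒bbbbuKSPSP⇒bbbbubSPSP⇒bbbbublPSP⇒bbbbubllSP⇒bbbbublllP⇒bbbbubllll

S ⇒ bKP   [S → b K P]
bKP ⇒ bbSSP   [K → b S S]
bbSSP ⇒ bbbKPSP   [S → b K P]
bbbKPSP ⇒ bbbbSSPSP   [K → b S S]
bbbbSSPSP ⇒ bbbbuKSPSP   [S → u K]
bbbbuKSPSP ⇒ bbbbubSPSP   [K → b]
bbbbubSPSP ⇒ bbbbublPSP   [S → l]
bbbbublPSP ⇒ bbbbubllSP   [P → l]
bbbbubllSP ⇒ bbbbublllP   [S → l]
bbbbublllP ⇒ bbbbubllll   [P → l]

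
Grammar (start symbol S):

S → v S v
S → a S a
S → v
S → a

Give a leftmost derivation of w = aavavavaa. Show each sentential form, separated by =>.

S => aSa => aaSaa => aavSvaa => aavaSavaa => aavavavaa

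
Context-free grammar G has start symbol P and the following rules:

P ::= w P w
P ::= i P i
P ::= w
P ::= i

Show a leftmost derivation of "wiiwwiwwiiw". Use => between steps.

P=>wPw=>wiPiw=>wiiPiiw=>wiiwPwiiw=>wiiwwPwwiiw=>wiiwwiwwiiw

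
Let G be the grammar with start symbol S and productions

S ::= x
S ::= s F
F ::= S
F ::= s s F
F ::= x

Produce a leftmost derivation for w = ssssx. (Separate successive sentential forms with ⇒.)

S⇒sF⇒sssF⇒sssS⇒ssssF⇒ssssx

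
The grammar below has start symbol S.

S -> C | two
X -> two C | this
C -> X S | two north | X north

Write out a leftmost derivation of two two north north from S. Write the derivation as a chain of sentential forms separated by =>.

S => C   [S -> C]
C => X north   [C -> X north]
X north => two C north   [X -> two C]
two C north => two two north north   [C -> two north]

S => C => X north => two C north => two two north north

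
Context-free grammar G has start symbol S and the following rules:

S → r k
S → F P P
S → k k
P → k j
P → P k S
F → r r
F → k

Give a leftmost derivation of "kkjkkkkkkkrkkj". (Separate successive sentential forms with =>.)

S => FPP => kPP => kPkSP => kPkSkSP => kPkSkSkSP => kkjkSkSkSP => kkjkkkkSkSP => kkjkkkkkkkSP => kkjkkkkkkkrkP => kkjkkkkkkkrkkj

S => FPP   [S → F P P]
FPP => kPP   [F → k]
kPP => kPkSP   [P → P k S]
kPkSP => kPkSkSP   [P → P k S]
kPkSkSP => kPkSkSkSP   [P → P k S]
kPkSkSkSP => kkjkSkSkSP   [P → k j]
kkjkSkSkSP => kkjkkkkSkSP   [S → k k]
kkjkkkkSkSP => kkjkkkkkkkSP   [S → k k]
kkjkkkkkkkSP => kkjkkkkkkkrkP   [S → r k]
kkjkkkkkkkrkP => kkjkkkkkkkrkkj   [P → k j]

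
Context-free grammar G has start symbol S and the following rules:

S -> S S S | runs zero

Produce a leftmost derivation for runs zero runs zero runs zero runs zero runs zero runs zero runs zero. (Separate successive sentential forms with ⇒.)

S ⇒ S S S ⇒ S S S S S ⇒ S S S S S S S ⇒ runs zero S S S S S S ⇒ runs zero runs zero S S S S S ⇒ runs zero runs zero runs zero S S S S ⇒ runs zero runs zero runs zero runs zero S S S ⇒ runs zero runs zero runs zero runs zero runs zero S S ⇒ runs zero runs zero runs zero runs zero runs zero runs zero S ⇒ runs zero runs zero runs zero runs zero runs zero runs zero runs zero

S ⇒ S S S   [S -> S S S]
S S S ⇒ S S S S S   [S -> S S S]
S S S S S ⇒ S S S S S S S   [S -> S S S]
S S S S S S S ⇒ runs zero S S S S S S   [S -> runs zero]
runs zero S S S S S S ⇒ runs zero runs zero S S S S S   [S -> runs zero]
runs zero runs zero S S S S S ⇒ runs zero runs zero runs zero S S S S   [S -> runs zero]
runs zero runs zero runs zero S S S S ⇒ runs zero runs zero runs zero runs zero S S S   [S -> runs zero]
runs zero runs zero runs zero runs zero S S S ⇒ runs zero runs zero runs zero runs zero runs zero S S   [S -> runs zero]
runs zero runs zero runs zero runs zero runs zero S S ⇒ runs zero runs zero runs zero runs zero runs zero runs zero S   [S -> runs zero]
runs zero runs zero runs zero runs zero runs zero runs zero S ⇒ runs zero runs zero runs zero runs zero runs zero runs zero runs zero   [S -> runs zero]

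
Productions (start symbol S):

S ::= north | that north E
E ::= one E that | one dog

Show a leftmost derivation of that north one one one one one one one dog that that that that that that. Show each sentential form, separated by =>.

S => that north E => that north one E that => that north one one E that that => that north one one one E that that that => that north one one one one E that that that that => that north one one one one one E that that that that that => that north one one one one one one E that that that that that that => that north one one one one one one one dog that that that that that that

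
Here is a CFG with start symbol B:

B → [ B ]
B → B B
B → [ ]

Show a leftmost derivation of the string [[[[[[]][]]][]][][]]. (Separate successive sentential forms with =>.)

B=>[B]=>[BB]=>[BBB]=>[[B]BB]=>[[BB]BB]=>[[[B]B]BB]=>[[[[B]]B]BB]=>[[[[BB]]B]BB]=>[[[[[B]B]]B]BB]=>[[[[[[]]B]]B]BB]=>[[[[[[]][]]]B]BB]=>[[[[[[]][]]][]]BB]=>[[[[[[]][]]][]][]B]=>[[[[[[]][]]][]][][]]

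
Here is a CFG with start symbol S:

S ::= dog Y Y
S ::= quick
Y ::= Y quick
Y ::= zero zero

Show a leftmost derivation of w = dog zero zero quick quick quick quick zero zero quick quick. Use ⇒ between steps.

S ⇒ dog Y Y   [S ::= dog Y Y]
dog Y Y ⇒ dog Y quick Y   [Y ::= Y quick]
dog Y quick Y ⇒ dog Y quick quick Y   [Y ::= Y quick]
dog Y quick quick Y ⇒ dog Y quick quick quick Y   [Y ::= Y quick]
dog Y quick quick quick Y ⇒ dog Y quick quick quick quick Y   [Y ::= Y quick]
dog Y quick quick quick quick Y ⇒ dog zero zero quick quick quick quick Y   [Y ::= zero zero]
dog zero zero quick quick quick quick Y ⇒ dog zero zero quick quick quick quick Y quick   [Y ::= Y quick]
dog zero zero quick quick quick quick Y quick ⇒ dog zero zero quick quick quick quick Y quick quick   [Y ::= Y quick]
dog zero zero quick quick quick quick Y quick quick ⇒ dog zero zero quick quick quick quick zero zero quick quick   [Y ::= zero zero]

S ⇒ dog Y Y ⇒ dog Y quick Y ⇒ dog Y quick quick Y ⇒ dog Y quick quick quick Y ⇒ dog Y quick quick quick quick Y ⇒ dog zero zero quick quick quick quick Y ⇒ dog zero zero quick quick quick quick Y quick ⇒ dog zero zero quick quick quick quick Y quick quick ⇒ dog zero zero quick quick quick quick zero zero quick quick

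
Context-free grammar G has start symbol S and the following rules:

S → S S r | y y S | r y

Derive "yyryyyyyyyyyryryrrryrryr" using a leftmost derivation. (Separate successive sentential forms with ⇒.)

S ⇒ SSr ⇒ SSrSr ⇒ SSrSrSr ⇒ yySSrSrSr ⇒ yyrySrSrSr ⇒ yyryyySrSrSr ⇒ yyryyyyySrSrSr ⇒ yyryyyyySSrrSrSr ⇒ yyryyyyyyySSrrSrSr ⇒ yyryyyyyyyyySSrrSrSr ⇒ yyryyyyyyyyyrySrrSrSr ⇒ yyryyyyyyyyyryryrrSrSr ⇒ yyryyyyyyyyyryryrrryrSr ⇒ yyryyyyyyyyyryryrrryrryr

S ⇒ SSr   [S → S S r]
SSr ⇒ SSrSr   [S → S S r]
SSrSr ⇒ SSrSrSr   [S → S S r]
SSrSrSr ⇒ yySSrSrSr   [S → y y S]
yySSrSrSr ⇒ yyrySrSrSr   [S → r y]
yyrySrSrSr ⇒ yyryyySrSrSr   [S → y y S]
yyryyySrSrSr ⇒ yyryyyyySrSrSr   [S → y y S]
yyryyyyySrSrSr ⇒ yyryyyyySSrrSrSr   [S → S S r]
yyryyyyySSrrSrSr ⇒ yyryyyyyyySSrrSrSr   [S → y y S]
yyryyyyyyySSrrSrSr ⇒ yyryyyyyyyyySSrrSrSr   [S → y y S]
yyryyyyyyyyySSrrSrSr ⇒ yyryyyyyyyyyrySrrSrSr   [S → r y]
yyryyyyyyyyyrySrrSrSr ⇒ yyryyyyyyyyyryryrrSrSr   [S → r y]
yyryyyyyyyyyryryrrSrSr ⇒ yyryyyyyyyyyryryrrryrSr   [S → r y]
yyryyyyyyyyyryryrrryrSr ⇒ yyryyyyyyyyyryryrrryrryr   [S → r y]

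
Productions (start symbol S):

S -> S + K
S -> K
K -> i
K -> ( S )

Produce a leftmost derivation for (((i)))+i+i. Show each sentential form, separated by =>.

S => S+K   [S -> S + K]
S+K => S+K+K   [S -> S + K]
S+K+K => K+K+K   [S -> K]
K+K+K => (S)+K+K   [K -> ( S )]
(S)+K+K => (K)+K+K   [S -> K]
(K)+K+K => ((S))+K+K   [K -> ( S )]
((S))+K+K => ((K))+K+K   [S -> K]
((K))+K+K => (((S)))+K+K   [K -> ( S )]
(((S)))+K+K => (((K)))+K+K   [S -> K]
(((K)))+K+K => (((i)))+K+K   [K -> i]
(((i)))+K+K => (((i)))+i+K   [K -> i]
(((i)))+i+K => (((i)))+i+i   [K -> i]

S => S+K => S+K+K => K+K+K => (S)+K+K => (K)+K+K => ((S))+K+K => ((K))+K+K => (((S)))+K+K => (((K)))+K+K => (((i)))+K+K => (((i)))+i+K => (((i)))+i+i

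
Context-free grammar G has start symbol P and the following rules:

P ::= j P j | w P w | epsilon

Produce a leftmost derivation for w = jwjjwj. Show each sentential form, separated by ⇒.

P ⇒ jPj ⇒ jwPwj ⇒ jwjPjwj ⇒ jwjjwj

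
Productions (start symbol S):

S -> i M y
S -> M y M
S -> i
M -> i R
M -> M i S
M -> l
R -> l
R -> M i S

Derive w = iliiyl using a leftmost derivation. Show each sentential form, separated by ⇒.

S ⇒ MyM   [S -> M y M]
MyM ⇒ iRyM   [M -> i R]
iRyM ⇒ iMiSyM   [R -> M i S]
iMiSyM ⇒ iliSyM   [M -> l]
iliSyM ⇒ iliiyM   [S -> i]
iliiyM ⇒ iliiyl   [M -> l]

S⇒MyM⇒iRyM⇒iMiSyM⇒iliSyM⇒iliiyM⇒iliiyl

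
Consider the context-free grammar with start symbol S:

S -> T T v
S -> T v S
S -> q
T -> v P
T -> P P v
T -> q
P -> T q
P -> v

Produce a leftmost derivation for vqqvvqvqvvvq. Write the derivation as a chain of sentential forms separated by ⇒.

S⇒TvS⇒PPvvS⇒TqPvvS⇒PPvqPvvS⇒vPvqPvvS⇒vTqvqPvvS⇒vPPvqvqPvvS⇒vTqPvqvqPvvS⇒vqqPvqvqPvvS⇒vqqvvqvqPvvS⇒vqqvvqvqvvvS⇒vqqvvqvqvvvq

S ⇒ TvS   [S -> T v S]
TvS ⇒ PPvvS   [T -> P P v]
PPvvS ⇒ TqPvvS   [P -> T q]
TqPvvS ⇒ PPvqPvvS   [T -> P P v]
PPvqPvvS ⇒ vPvqPvvS   [P -> v]
vPvqPvvS ⇒ vTqvqPvvS   [P -> T q]
vTqvqPvvS ⇒ vPPvqvqPvvS   [T -> P P v]
vPPvqvqPvvS ⇒ vTqPvqvqPvvS   [P -> T q]
vTqPvqvqPvvS ⇒ vqqPvqvqPvvS   [T -> q]
vqqPvqvqPvvS ⇒ vqqvvqvqPvvS   [P -> v]
vqqvvqvqPvvS ⇒ vqqvvqvqvvvS   [P -> v]
vqqvvqvqvvvS ⇒ vqqvvqvqvvvq   [S -> q]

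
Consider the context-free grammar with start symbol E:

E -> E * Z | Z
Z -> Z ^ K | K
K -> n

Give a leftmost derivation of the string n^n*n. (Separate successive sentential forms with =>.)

E => E*Z   [E -> E * Z]
E*Z => Z*Z   [E -> Z]
Z*Z => Z^K*Z   [Z -> Z ^ K]
Z^K*Z => K^K*Z   [Z -> K]
K^K*Z => n^K*Z   [K -> n]
n^K*Z => n^n*Z   [K -> n]
n^n*Z => n^n*K   [Z -> K]
n^n*K => n^n*n   [K -> n]

E => E*Z => Z*Z => Z^K*Z => K^K*Z => n^K*Z => n^n*Z => n^n*K => n^n*n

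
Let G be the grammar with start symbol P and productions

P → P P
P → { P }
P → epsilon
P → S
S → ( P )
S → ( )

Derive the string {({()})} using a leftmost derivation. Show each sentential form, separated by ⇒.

P ⇒ {P} ⇒ {S} ⇒ {(P)} ⇒ {({P})} ⇒ {({S})} ⇒ {({()})}

P ⇒ {P}   [P → { P }]
{P} ⇒ {S}   [P → S]
{S} ⇒ {(P)}   [S → ( P )]
{(P)} ⇒ {({P})}   [P → { P }]
{({P})} ⇒ {({S})}   [P → S]
{({S})} ⇒ {({()})}   [S → ( )]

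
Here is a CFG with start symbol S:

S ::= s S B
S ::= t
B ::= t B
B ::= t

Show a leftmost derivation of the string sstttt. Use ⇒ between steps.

S ⇒ sSB   [S ::= s S B]
sSB ⇒ ssSBB   [S ::= s S B]
ssSBB ⇒ sstBB   [S ::= t]
sstBB ⇒ ssttBB   [B ::= t B]
ssttBB ⇒ sstttB   [B ::= t]
sstttB ⇒ sstttt   [B ::= t]

S⇒sSB⇒ssSBB⇒sstBB⇒ssttBB⇒sstttB⇒sstttt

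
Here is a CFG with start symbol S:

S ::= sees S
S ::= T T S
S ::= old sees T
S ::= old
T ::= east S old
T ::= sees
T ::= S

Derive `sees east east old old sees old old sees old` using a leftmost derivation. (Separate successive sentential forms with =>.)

S => sees S => sees T T S => sees east S old T S => sees east T T S old T S => sees east east S old T S old T S => sees east east old old T S old T S => sees east east old old sees S old T S => sees east east old old sees old old T S => sees east east old old sees old old sees S => sees east east old old sees old old sees old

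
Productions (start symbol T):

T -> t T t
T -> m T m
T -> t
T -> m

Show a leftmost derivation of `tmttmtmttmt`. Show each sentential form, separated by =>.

T => tTt => tmTmt => tmtTtmt => tmttTttmt => tmttmTmttmt => tmttmtmttmt

T => tTt   [T -> t T t]
tTt => tmTmt   [T -> m T m]
tmTmt => tmtTtmt   [T -> t T t]
tmtTtmt => tmttTttmt   [T -> t T t]
tmttTttmt => tmttmTmttmt   [T -> m T m]
tmttmTmttmt => tmttmtmttmt   [T -> t]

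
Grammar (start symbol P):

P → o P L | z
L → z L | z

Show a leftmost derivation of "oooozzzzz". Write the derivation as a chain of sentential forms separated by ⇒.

P⇒oPL⇒ooPLL⇒oooPLLL⇒ooooPLLLL⇒oooozLLLL⇒oooozzLLL⇒oooozzzLL⇒oooozzzzL⇒oooozzzzz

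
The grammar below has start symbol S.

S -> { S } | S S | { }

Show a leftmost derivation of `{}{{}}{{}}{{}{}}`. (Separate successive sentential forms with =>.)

S => SS   [S -> S S]
SS => SSS   [S -> S S]
SSS => SSSS   [S -> S S]
SSSS => {}SSS   [S -> { }]
{}SSS => {}{S}SS   [S -> { S }]
{}{S}SS => {}{{}}SS   [S -> { }]
{}{{}}SS => {}{{}}{S}S   [S -> { S }]
{}{{}}{S}S => {}{{}}{{}}S   [S -> { }]
{}{{}}{{}}S => {}{{}}{{}}{S}   [S -> { S }]
{}{{}}{{}}{S} => {}{{}}{{}}{SS}   [S -> S S]
{}{{}}{{}}{SS} => {}{{}}{{}}{{}S}   [S -> { }]
{}{{}}{{}}{{}S} => {}{{}}{{}}{{}{}}   [S -> { }]

S => SS => SSS => SSSS => {}SSS => {}{S}SS => {}{{}}SS => {}{{}}{S}S => {}{{}}{{}}S => {}{{}}{{}}{S} => {}{{}}{{}}{SS} => {}{{}}{{}}{{}S} => {}{{}}{{}}{{}{}}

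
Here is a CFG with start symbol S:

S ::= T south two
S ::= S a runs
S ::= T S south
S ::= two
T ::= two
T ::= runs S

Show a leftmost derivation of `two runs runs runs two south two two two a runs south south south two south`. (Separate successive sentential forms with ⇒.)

S ⇒ T S south   [S ::= T S south]
T S south ⇒ two S south   [T ::= two]
two S south ⇒ two T south two south   [S ::= T south two]
two T south two south ⇒ two runs S south two south   [T ::= runs S]
two runs S south two south ⇒ two runs T S south south two south   [S ::= T S south]
two runs T S south south two south ⇒ two runs runs S S south south two south   [T ::= runs S]
two runs runs S S south south two south ⇒ two runs runs T south two S south south two south   [S ::= T south two]
two runs runs T south two S south south two south ⇒ two runs runs runs S south two S south south two south   [T ::= runs S]
two runs runs runs S south two S south south two south ⇒ two runs runs runs two south two S south south two south   [S ::= two]
two runs runs runs two south two S south south two south ⇒ two runs runs runs two south two T S south south south two south   [S ::= T S south]
two runs runs runs two south two T S south south south two south ⇒ two runs runs runs two south two two S south south south two south   [T ::= two]
two runs runs runs two south two two S south south south two south ⇒ two runs runs runs two south two two S a runs south south south two south   [S ::= S a runs]
two runs runs runs two south two two S a runs south south south two south ⇒ two runs runs runs two south two two two a runs south south south two south   [S ::= two]

S ⇒ T S south ⇒ two S south ⇒ two T south two south ⇒ two runs S south two south ⇒ two runs T S south south two south ⇒ two runs runs S S south south two south ⇒ two runs runs T south two S south south two south ⇒ two runs runs runs S south two S south south two south ⇒ two runs runs runs two south two S south south two south ⇒ two runs runs runs two south two T S south south south two south ⇒ two runs runs runs two south two two S south south south two south ⇒ two runs runs runs two south two two S a runs south south south two south ⇒ two runs runs runs two south two two two a runs south south south two south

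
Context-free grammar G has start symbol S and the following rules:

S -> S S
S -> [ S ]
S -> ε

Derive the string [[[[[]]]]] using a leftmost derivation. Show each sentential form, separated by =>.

S => [S]   [S -> [ S ]]
[S] => [[S]]   [S -> [ S ]]
[[S]] => [[[S]]]   [S -> [ S ]]
[[[S]]] => [[[[S]]]]   [S -> [ S ]]
[[[[S]]]] => [[[[[S]]]]]   [S -> [ S ]]
[[[[[S]]]]] => [[[[[]]]]]   [S -> ε]

S=>[S]=>[[S]]=>[[[S]]]=>[[[[S]]]]=>[[[[[S]]]]]=>[[[[[]]]]]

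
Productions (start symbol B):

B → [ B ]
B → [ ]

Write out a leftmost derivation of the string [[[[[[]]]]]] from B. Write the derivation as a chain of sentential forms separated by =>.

B => [B] => [[B]] => [[[B]]] => [[[[B]]]] => [[[[[B]]]]] => [[[[[[]]]]]]

B => [B]   [B → [ B ]]
[B] => [[B]]   [B → [ B ]]
[[B]] => [[[B]]]   [B → [ B ]]
[[[B]]] => [[[[B]]]]   [B → [ B ]]
[[[[B]]]] => [[[[[B]]]]]   [B → [ B ]]
[[[[[B]]]]] => [[[[[[]]]]]]   [B → [ ]]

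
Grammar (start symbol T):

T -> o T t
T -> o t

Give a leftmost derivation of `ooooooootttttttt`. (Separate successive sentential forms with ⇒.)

T ⇒ oTt   [T -> o T t]
oTt ⇒ ooTtt   [T -> o T t]
ooTtt ⇒ oooTttt   [T -> o T t]
oooTttt ⇒ ooooTtttt   [T -> o T t]
ooooTtttt ⇒ oooooTttttt   [T -> o T t]
oooooTttttt ⇒ ooooooTtttttt   [T -> o T t]
ooooooTtttttt ⇒ oooooooTttttttt   [T -> o T t]
oooooooTttttttt ⇒ ooooooootttttttt   [T -> o t]

T ⇒ oTt ⇒ ooTtt ⇒ oooTttt ⇒ ooooTtttt ⇒ oooooTttttt ⇒ ooooooTtttttt ⇒ oooooooTttttttt ⇒ ooooooootttttttt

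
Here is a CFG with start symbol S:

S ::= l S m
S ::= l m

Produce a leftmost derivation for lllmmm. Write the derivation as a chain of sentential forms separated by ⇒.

S ⇒ lSm ⇒ llSmm ⇒ lllmmm

S ⇒ lSm   [S ::= l S m]
lSm ⇒ llSmm   [S ::= l S m]
llSmm ⇒ lllmmm   [S ::= l m]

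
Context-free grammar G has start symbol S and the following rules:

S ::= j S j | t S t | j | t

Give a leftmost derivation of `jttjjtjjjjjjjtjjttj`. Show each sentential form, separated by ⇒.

S ⇒ jSj   [S ::= j S j]
jSj ⇒ jtStj   [S ::= t S t]
jtStj ⇒ jttSttj   [S ::= t S t]
jttSttj ⇒ jttjSjttj   [S ::= j S j]
jttjSjttj ⇒ jttjjSjjttj   [S ::= j S j]
jttjjSjjttj ⇒ jttjjtStjjttj   [S ::= t S t]
jttjjtStjjttj ⇒ jttjjtjSjtjjttj   [S ::= j S j]
jttjjtjSjtjjttj ⇒ jttjjtjjSjjtjjttj   [S ::= j S j]
jttjjtjjSjjtjjttj ⇒ jttjjtjjjSjjjtjjttj   [S ::= j S j]
jttjjtjjjSjjjtjjttj ⇒ jttjjtjjjjjjjtjjttj   [S ::= j]

S ⇒ jSj ⇒ jtStj ⇒ jttSttj ⇒ jttjSjttj ⇒ jttjjSjjttj ⇒ jttjjtStjjttj ⇒ jttjjtjSjtjjttj ⇒ jttjjtjjSjjtjjttj ⇒ jttjjtjjjSjjjtjjttj ⇒ jttjjtjjjjjjjtjjttj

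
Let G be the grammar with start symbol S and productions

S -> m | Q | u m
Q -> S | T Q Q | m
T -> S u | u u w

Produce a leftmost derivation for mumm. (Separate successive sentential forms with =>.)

S=>Q=>TQQ=>SuQQ=>muQQ=>muSQ=>mumQ=>mumm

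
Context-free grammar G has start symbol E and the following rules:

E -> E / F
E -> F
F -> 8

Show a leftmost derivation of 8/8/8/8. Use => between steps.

E => E/F   [E -> E / F]
E/F => E/F/F   [E -> E / F]
E/F/F => E/F/F/F   [E -> E / F]
E/F/F/F => F/F/F/F   [E -> F]
F/F/F/F => 8/F/F/F   [F -> 8]
8/F/F/F => 8/8/F/F   [F -> 8]
8/8/F/F => 8/8/8/F   [F -> 8]
8/8/8/F => 8/8/8/8   [F -> 8]

E=>E/F=>E/F/F=>E/F/F/F=>F/F/F/F=>8/F/F/F=>8/8/F/F=>8/8/8/F=>8/8/8/8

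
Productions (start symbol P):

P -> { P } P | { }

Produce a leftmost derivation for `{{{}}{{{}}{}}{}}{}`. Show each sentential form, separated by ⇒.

P ⇒ {P}P ⇒ {{P}P}P ⇒ {{{}}P}P ⇒ {{{}}{P}P}P ⇒ {{{}}{{P}P}P}P ⇒ {{{}}{{{}}P}P}P ⇒ {{{}}{{{}}{}}P}P ⇒ {{{}}{{{}}{}}{}}P ⇒ {{{}}{{{}}{}}{}}{}

P ⇒ {P}P   [P -> { P } P]
{P}P ⇒ {{P}P}P   [P -> { P } P]
{{P}P}P ⇒ {{{}}P}P   [P -> { }]
{{{}}P}P ⇒ {{{}}{P}P}P   [P -> { P } P]
{{{}}{P}P}P ⇒ {{{}}{{P}P}P}P   [P -> { P } P]
{{{}}{{P}P}P}P ⇒ {{{}}{{{}}P}P}P   [P -> { }]
{{{}}{{{}}P}P}P ⇒ {{{}}{{{}}{}}P}P   [P -> { }]
{{{}}{{{}}{}}P}P ⇒ {{{}}{{{}}{}}{}}P   [P -> { }]
{{{}}{{{}}{}}{}}P ⇒ {{{}}{{{}}{}}{}}{}   [P -> { }]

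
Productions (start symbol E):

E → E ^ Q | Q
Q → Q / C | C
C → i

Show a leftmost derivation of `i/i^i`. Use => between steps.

E => E^Q   [E → E ^ Q]
E^Q => Q^Q   [E → Q]
Q^Q => Q/C^Q   [Q → Q / C]
Q/C^Q => C/C^Q   [Q → C]
C/C^Q => i/C^Q   [C → i]
i/C^Q => i/i^Q   [C → i]
i/i^Q => i/i^C   [Q → C]
i/i^C => i/i^i   [C → i]

E => E^Q => Q^Q => Q/C^Q => C/C^Q => i/C^Q => i/i^Q => i/i^C => i/i^i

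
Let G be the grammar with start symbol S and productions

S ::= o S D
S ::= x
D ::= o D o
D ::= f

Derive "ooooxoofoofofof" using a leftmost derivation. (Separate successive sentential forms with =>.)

S => oSD   [S ::= o S D]
oSD => ooSDD   [S ::= o S D]
ooSDD => oooSDDD   [S ::= o S D]
oooSDDD => ooooSDDDD   [S ::= o S D]
ooooSDDDD => ooooxDDDD   [S ::= x]
ooooxDDDD => ooooxoDoDDD   [D ::= o D o]
ooooxoDoDDD => ooooxooDooDDD   [D ::= o D o]
ooooxooDooDDD => ooooxoofooDDD   [D ::= f]
ooooxoofooDDD => ooooxoofoofDD   [D ::= f]
ooooxoofoofDD => ooooxoofoofoDoD   [D ::= o D o]
ooooxoofoofoDoD => ooooxoofoofofoD   [D ::= f]
ooooxoofoofofoD => ooooxoofoofofof   [D ::= f]

S => oSD => ooSDD => oooSDDD => ooooSDDDD => ooooxDDDD => ooooxoDoDDD => ooooxooDooDDD => ooooxoofooDDD => ooooxoofoofDD => ooooxoofoofoDoD => ooooxoofoofofoD => ooooxoofoofofof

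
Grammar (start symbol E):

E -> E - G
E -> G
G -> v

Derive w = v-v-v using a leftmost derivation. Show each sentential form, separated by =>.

E => E-G => E-G-G => G-G-G => v-G-G => v-v-G => v-v-v

E => E-G   [E -> E - G]
E-G => E-G-G   [E -> E - G]
E-G-G => G-G-G   [E -> G]
G-G-G => v-G-G   [G -> v]
v-G-G => v-v-G   [G -> v]
v-v-G => v-v-v   [G -> v]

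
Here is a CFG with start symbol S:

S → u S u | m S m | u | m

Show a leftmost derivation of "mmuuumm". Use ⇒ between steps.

S ⇒ mSm ⇒ mmSmm ⇒ mmuSumm ⇒ mmuuumm

S ⇒ mSm   [S → m S m]
mSm ⇒ mmSmm   [S → m S m]
mmSmm ⇒ mmuSumm   [S → u S u]
mmuSumm ⇒ mmuuumm   [S → u]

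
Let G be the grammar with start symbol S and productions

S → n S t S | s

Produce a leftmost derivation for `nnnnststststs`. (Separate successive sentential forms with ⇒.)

S ⇒ nStS ⇒ nnStStS ⇒ nnnStStStS ⇒ nnnnStStStStS ⇒ nnnnstStStStS ⇒ nnnnststStStS ⇒ nnnnstststStS ⇒ nnnnststststS ⇒ nnnnststststs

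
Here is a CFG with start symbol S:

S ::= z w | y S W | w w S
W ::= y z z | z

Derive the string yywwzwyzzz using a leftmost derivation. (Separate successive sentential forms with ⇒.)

S ⇒ ySW ⇒ yySWW ⇒ yywwSWW ⇒ yywwzwWW ⇒ yywwzwyzzW ⇒ yywwzwyzzz

S ⇒ ySW   [S ::= y S W]
ySW ⇒ yySWW   [S ::= y S W]
yySWW ⇒ yywwSWW   [S ::= w w S]
yywwSWW ⇒ yywwzwWW   [S ::= z w]
yywwzwWW ⇒ yywwzwyzzW   [W ::= y z z]
yywwzwyzzW ⇒ yywwzwyzzz   [W ::= z]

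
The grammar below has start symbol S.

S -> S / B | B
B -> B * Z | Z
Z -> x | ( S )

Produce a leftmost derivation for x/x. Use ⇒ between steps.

S ⇒ S/B ⇒ B/B ⇒ Z/B ⇒ x/B ⇒ x/Z ⇒ x/x

S ⇒ S/B   [S -> S / B]
S/B ⇒ B/B   [S -> B]
B/B ⇒ Z/B   [B -> Z]
Z/B ⇒ x/B   [Z -> x]
x/B ⇒ x/Z   [B -> Z]
x/Z ⇒ x/x   [Z -> x]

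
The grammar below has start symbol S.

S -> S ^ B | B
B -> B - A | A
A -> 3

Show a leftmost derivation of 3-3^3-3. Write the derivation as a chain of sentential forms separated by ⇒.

S ⇒ S^B ⇒ B^B ⇒ B-A^B ⇒ A-A^B ⇒ 3-A^B ⇒ 3-3^B ⇒ 3-3^B-A ⇒ 3-3^A-A ⇒ 3-3^3-A ⇒ 3-3^3-3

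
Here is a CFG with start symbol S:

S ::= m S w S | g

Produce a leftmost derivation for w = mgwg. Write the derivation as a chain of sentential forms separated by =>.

S => mSwS => mgwS => mgwg

S => mSwS   [S ::= m S w S]
mSwS => mgwS   [S ::= g]
mgwS => mgwg   [S ::= g]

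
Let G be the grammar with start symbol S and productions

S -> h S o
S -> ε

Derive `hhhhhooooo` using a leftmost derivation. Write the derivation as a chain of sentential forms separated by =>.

S => hSo   [S -> h S o]
hSo => hhSoo   [S -> h S o]
hhSoo => hhhSooo   [S -> h S o]
hhhSooo => hhhhSoooo   [S -> h S o]
hhhhSoooo => hhhhhSooooo   [S -> h S o]
hhhhhSooooo => hhhhhooooo   [S -> ε]

S => hSo => hhSoo => hhhSooo => hhhhSoooo => hhhhhSooooo => hhhhhooooo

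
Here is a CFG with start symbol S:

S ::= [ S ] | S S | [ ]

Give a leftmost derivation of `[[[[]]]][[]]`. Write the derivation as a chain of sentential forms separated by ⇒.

S ⇒ SS ⇒ [S]S ⇒ [[S]]S ⇒ [[[S]]]S ⇒ [[[[]]]]S ⇒ [[[[]]]][S] ⇒ [[[[]]]][[]]

S ⇒ SS   [S ::= S S]
SS ⇒ [S]S   [S ::= [ S ]]
[S]S ⇒ [[S]]S   [S ::= [ S ]]
[[S]]S ⇒ [[[S]]]S   [S ::= [ S ]]
[[[S]]]S ⇒ [[[[]]]]S   [S ::= [ ]]
[[[[]]]]S ⇒ [[[[]]]][S]   [S ::= [ S ]]
[[[[]]]][S] ⇒ [[[[]]]][[]]   [S ::= [ ]]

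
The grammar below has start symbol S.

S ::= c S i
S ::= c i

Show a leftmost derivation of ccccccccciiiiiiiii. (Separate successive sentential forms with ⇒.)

S ⇒ cSi ⇒ ccSii ⇒ cccSiii ⇒ ccccSiiii ⇒ cccccSiiiii ⇒ ccccccSiiiiii ⇒ cccccccSiiiiiii ⇒ ccccccccSiiiiiiii ⇒ ccccccccciiiiiiiii

S ⇒ cSi   [S ::= c S i]
cSi ⇒ ccSii   [S ::= c S i]
ccSii ⇒ cccSiii   [S ::= c S i]
cccSiii ⇒ ccccSiiii   [S ::= c S i]
ccccSiiii ⇒ cccccSiiiii   [S ::= c S i]
cccccSiiiii ⇒ ccccccSiiiiii   [S ::= c S i]
ccccccSiiiiii ⇒ cccccccSiiiiiii   [S ::= c S i]
cccccccSiiiiiii ⇒ ccccccccSiiiiiiii   [S ::= c S i]
ccccccccSiiiiiiii ⇒ ccccccccciiiiiiiii   [S ::= c i]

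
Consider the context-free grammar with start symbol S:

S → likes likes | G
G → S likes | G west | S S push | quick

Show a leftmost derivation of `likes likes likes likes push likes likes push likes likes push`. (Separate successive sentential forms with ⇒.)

S ⇒ G ⇒ S S push ⇒ G S push ⇒ S S push S push ⇒ G S push S push ⇒ S S push S push S push ⇒ likes likes S push S push S push ⇒ likes likes likes likes push S push S push ⇒ likes likes likes likes push likes likes push S push ⇒ likes likes likes likes push likes likes push likes likes push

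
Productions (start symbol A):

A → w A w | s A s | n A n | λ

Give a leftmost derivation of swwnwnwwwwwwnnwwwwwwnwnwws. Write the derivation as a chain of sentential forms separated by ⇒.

A ⇒ sAs   [A → s A s]
sAs ⇒ swAws   [A → w A w]
swAws ⇒ swwAwws   [A → w A w]
swwAwws ⇒ swwnAnwws   [A → n A n]
swwnAnwws ⇒ swwnwAwnwws   [A → w A w]
swwnwAwnwws ⇒ swwnwnAnwnwws   [A → n A n]
swwnwnAnwnwws ⇒ swwnwnwAwnwnwws   [A → w A w]
swwnwnwAwnwnwws ⇒ swwnwnwwAwwnwnwws   [A → w A w]
swwnwnwwAwwnwnwws ⇒ swwnwnwwwAwwwnwnwws   [A → w A w]
swwnwnwwwAwwwnwnwws ⇒ swwnwnwwwwAwwwwnwnwws   [A → w A w]
swwnwnwwwwAwwwwnwnwws ⇒ swwnwnwwwwwAwwwwwnwnwws   [A → w A w]
swwnwnwwwwwAwwwwwnwnwws ⇒ swwnwnwwwwwwAwwwwwwnwnwws   [A → w A w]
swwnwnwwwwwwAwwwwwwnwnwws ⇒ swwnwnwwwwwwnAnwwwwwwnwnwws   [A → n A n]
swwnwnwwwwwwnAnwwwwwwnwnwws ⇒ swwnwnwwwwwwnnwwwwwwnwnwws   [A → λ]

A ⇒ sAs ⇒ swAws ⇒ swwAwws ⇒ swwnAnwws ⇒ swwnwAwnwws ⇒ swwnwnAnwnwws ⇒ swwnwnwAwnwnwws ⇒ swwnwnwwAwwnwnwws ⇒ swwnwnwwwAwwwnwnwws ⇒ swwnwnwwwwAwwwwnwnwws ⇒ swwnwnwwwwwAwwwwwnwnwws ⇒ swwnwnwwwwwwAwwwwwwnwnwws ⇒ swwnwnwwwwwwnAnwwwwwwnwnwws ⇒ swwnwnwwwwwwnnwwwwwwnwnwws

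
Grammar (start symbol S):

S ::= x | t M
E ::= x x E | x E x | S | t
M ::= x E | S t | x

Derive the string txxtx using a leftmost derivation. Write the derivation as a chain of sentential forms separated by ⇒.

S⇒tM⇒txE⇒txxEx⇒txxtx

S ⇒ tM   [S ::= t M]
tM ⇒ txE   [M ::= x E]
txE ⇒ txxEx   [E ::= x E x]
txxEx ⇒ txxtx   [E ::= t]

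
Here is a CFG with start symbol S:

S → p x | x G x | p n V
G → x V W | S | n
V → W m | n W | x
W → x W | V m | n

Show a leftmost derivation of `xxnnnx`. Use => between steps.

S => xGx   [S → x G x]
xGx => xxVWx   [G → x V W]
xxVWx => xxnWWx   [V → n W]
xxnWWx => xxnnWx   [W → n]
xxnnWx => xxnnnx   [W → n]

S => xGx => xxVWx => xxnWWx => xxnnWx => xxnnnx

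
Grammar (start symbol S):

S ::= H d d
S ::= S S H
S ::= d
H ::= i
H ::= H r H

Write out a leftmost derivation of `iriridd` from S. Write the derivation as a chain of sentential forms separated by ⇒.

S ⇒ Hdd   [S ::= H d d]
Hdd ⇒ HrHdd   [H ::= H r H]
HrHdd ⇒ HrHrHdd   [H ::= H r H]
HrHrHdd ⇒ irHrHdd   [H ::= i]
irHrHdd ⇒ irirHdd   [H ::= i]
irirHdd ⇒ iriridd   [H ::= i]

S⇒Hdd⇒HrHdd⇒HrHrHdd⇒irHrHdd⇒irirHdd⇒iriridd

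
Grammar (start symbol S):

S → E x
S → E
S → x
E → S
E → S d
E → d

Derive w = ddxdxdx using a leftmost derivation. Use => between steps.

S=>Ex=>Sdx=>Exdx=>Sdxdx=>Exdxdx=>Sdxdxdx=>Edxdxdx=>ddxdxdx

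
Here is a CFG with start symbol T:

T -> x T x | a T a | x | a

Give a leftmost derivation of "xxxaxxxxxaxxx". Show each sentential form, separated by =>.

T => xTx   [T -> x T x]
xTx => xxTxx   [T -> x T x]
xxTxx => xxxTxxx   [T -> x T x]
xxxTxxx => xxxaTaxxx   [T -> a T a]
xxxaTaxxx => xxxaxTxaxxx   [T -> x T x]
xxxaxTxaxxx => xxxaxxTxxaxxx   [T -> x T x]
xxxaxxTxxaxxx => xxxaxxxxxaxxx   [T -> x]

T => xTx => xxTxx => xxxTxxx => xxxaTaxxx => xxxaxTxaxxx => xxxaxxTxxaxxx => xxxaxxxxxaxxx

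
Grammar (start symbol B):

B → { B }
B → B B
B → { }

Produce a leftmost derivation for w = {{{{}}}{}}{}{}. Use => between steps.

B=>BB=>BBB=>{B}BB=>{BB}BB=>{{B}B}BB=>{{{B}}B}BB=>{{{{}}}B}BB=>{{{{}}}{}}BB=>{{{{}}}{}}{}B=>{{{{}}}{}}{}{}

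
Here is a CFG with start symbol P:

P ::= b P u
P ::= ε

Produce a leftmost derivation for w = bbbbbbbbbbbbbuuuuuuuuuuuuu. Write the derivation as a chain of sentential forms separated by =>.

P => bPu => bbPuu => bbbPuuu => bbbbPuuuu => bbbbbPuuuuu => bbbbbbPuuuuuu => bbbbbbbPuuuuuuu => bbbbbbbbPuuuuuuuu => bbbbbbbbbPuuuuuuuuu => bbbbbbbbbbPuuuuuuuuuu => bbbbbbbbbbbPuuuuuuuuuuu => bbbbbbbbbbbbPuuuuuuuuuuuu => bbbbbbbbbbbbbPuuuuuuuuuuuuu => bbbbbbbbbbbbbuuuuuuuuuuuuu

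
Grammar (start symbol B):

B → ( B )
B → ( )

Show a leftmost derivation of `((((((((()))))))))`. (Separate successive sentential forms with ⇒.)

B ⇒ (B)   [B → ( B )]
(B) ⇒ ((B))   [B → ( B )]
((B)) ⇒ (((B)))   [B → ( B )]
(((B))) ⇒ ((((B))))   [B → ( B )]
((((B)))) ⇒ (((((B)))))   [B → ( B )]
(((((B))))) ⇒ ((((((B))))))   [B → ( B )]
((((((B)))))) ⇒ (((((((B)))))))   [B → ( B )]
(((((((B))))))) ⇒ ((((((((B))))))))   [B → ( B )]
((((((((B)))))))) ⇒ ((((((((()))))))))   [B → ( )]

B ⇒ (B) ⇒ ((B)) ⇒ (((B))) ⇒ ((((B)))) ⇒ (((((B))))) ⇒ ((((((B)))))) ⇒ (((((((B))))))) ⇒ ((((((((B)))))))) ⇒ ((((((((()))))))))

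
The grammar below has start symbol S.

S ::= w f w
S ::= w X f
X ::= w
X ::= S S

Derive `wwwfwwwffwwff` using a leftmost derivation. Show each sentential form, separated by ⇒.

S ⇒ wXf   [S ::= w X f]
wXf ⇒ wSSf   [X ::= S S]
wSSf ⇒ wwXfSf   [S ::= w X f]
wwXfSf ⇒ wwSSfSf   [X ::= S S]
wwSSfSf ⇒ wwwfwSfSf   [S ::= w f w]
wwwfwSfSf ⇒ wwwfwwXffSf   [S ::= w X f]
wwwfwwXffSf ⇒ wwwfwwwffSf   [X ::= w]
wwwfwwwffSf ⇒ wwwfwwwffwXff   [S ::= w X f]
wwwfwwwffwXff ⇒ wwwfwwwffwwff   [X ::= w]

S ⇒ wXf ⇒ wSSf ⇒ wwXfSf ⇒ wwSSfSf ⇒ wwwfwSfSf ⇒ wwwfwwXffSf ⇒ wwwfwwwffSf ⇒ wwwfwwwffwXff ⇒ wwwfwwwffwwff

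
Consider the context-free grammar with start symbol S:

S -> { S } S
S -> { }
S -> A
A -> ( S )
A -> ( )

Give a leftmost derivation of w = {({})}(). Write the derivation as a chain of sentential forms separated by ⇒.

S ⇒ {S}S   [S -> { S } S]
{S}S ⇒ {A}S   [S -> A]
{A}S ⇒ {(S)}S   [A -> ( S )]
{(S)}S ⇒ {({})}S   [S -> { }]
{({})}S ⇒ {({})}A   [S -> A]
{({})}A ⇒ {({})}()   [A -> ( )]

S ⇒ {S}S ⇒ {A}S ⇒ {(S)}S ⇒ {({})}S ⇒ {({})}A ⇒ {({})}()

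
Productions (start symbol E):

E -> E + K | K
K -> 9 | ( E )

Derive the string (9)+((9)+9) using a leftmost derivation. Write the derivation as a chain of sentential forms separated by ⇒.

E ⇒ E+K ⇒ K+K ⇒ (E)+K ⇒ (K)+K ⇒ (9)+K ⇒ (9)+(E) ⇒ (9)+(E+K) ⇒ (9)+(K+K) ⇒ (9)+((E)+K) ⇒ (9)+((K)+K) ⇒ (9)+((9)+K) ⇒ (9)+((9)+9)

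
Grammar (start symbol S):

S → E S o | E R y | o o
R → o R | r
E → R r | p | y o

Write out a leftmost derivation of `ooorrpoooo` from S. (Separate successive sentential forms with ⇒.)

S ⇒ ESo   [S → E S o]
ESo ⇒ RrSo   [E → R r]
RrSo ⇒ oRrSo   [R → o R]
oRrSo ⇒ ooRrSo   [R → o R]
ooRrSo ⇒ oooRrSo   [R → o R]
oooRrSo ⇒ ooorrSo   [R → r]
ooorrSo ⇒ ooorrESoo   [S → E S o]
ooorrESoo ⇒ ooorrpSoo   [E → p]
ooorrpSoo ⇒ ooorrpoooo   [S → o o]

S ⇒ ESo ⇒ RrSo ⇒ oRrSo ⇒ ooRrSo ⇒ oooRrSo ⇒ ooorrSo ⇒ ooorrESoo ⇒ ooorrpSoo ⇒ ooorrpoooo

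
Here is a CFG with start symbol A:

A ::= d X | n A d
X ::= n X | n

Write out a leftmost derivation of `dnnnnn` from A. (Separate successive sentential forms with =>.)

A => dX   [A ::= d X]
dX => dnX   [X ::= n X]
dnX => dnnX   [X ::= n X]
dnnX => dnnnX   [X ::= n X]
dnnnX => dnnnnX   [X ::= n X]
dnnnnX => dnnnnn   [X ::= n]

A=>dX=>dnX=>dnnX=>dnnnX=>dnnnnX=>dnnnnn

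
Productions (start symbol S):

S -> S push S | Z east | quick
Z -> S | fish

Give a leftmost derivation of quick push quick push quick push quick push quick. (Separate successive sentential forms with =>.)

S => S push S => S push S push S => S push S push S push S => S push S push S push S push S => quick push S push S push S push S => quick push quick push S push S push S => quick push quick push quick push S push S => quick push quick push quick push quick push S => quick push quick push quick push quick push quick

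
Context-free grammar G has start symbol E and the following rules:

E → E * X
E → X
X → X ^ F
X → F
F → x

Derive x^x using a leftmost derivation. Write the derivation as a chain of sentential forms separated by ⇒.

E⇒X⇒X^F⇒F^F⇒x^F⇒x^x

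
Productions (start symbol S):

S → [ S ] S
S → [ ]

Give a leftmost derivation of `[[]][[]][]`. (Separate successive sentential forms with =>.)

S=>[S]S=>[[]]S=>[[]][S]S=>[[]][[]]S=>[[]][[]][]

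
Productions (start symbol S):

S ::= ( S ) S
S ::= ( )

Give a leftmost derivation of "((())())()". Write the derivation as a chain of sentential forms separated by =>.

S => (S)S => ((S)S)S => ((())S)S => ((())())S => ((())())()

S => (S)S   [S ::= ( S ) S]
(S)S => ((S)S)S   [S ::= ( S ) S]
((S)S)S => ((())S)S   [S ::= ( )]
((())S)S => ((())())S   [S ::= ( )]
((())())S => ((())())()   [S ::= ( )]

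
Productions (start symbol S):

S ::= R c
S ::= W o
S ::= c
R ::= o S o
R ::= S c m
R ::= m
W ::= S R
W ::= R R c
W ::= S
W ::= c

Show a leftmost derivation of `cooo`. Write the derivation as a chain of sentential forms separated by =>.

S => Wo   [S ::= W o]
Wo => So   [W ::= S]
So => Woo   [S ::= W o]
Woo => Soo   [W ::= S]
Soo => Wooo   [S ::= W o]
Wooo => cooo   [W ::= c]

S => Wo => So => Woo => Soo => Wooo => cooo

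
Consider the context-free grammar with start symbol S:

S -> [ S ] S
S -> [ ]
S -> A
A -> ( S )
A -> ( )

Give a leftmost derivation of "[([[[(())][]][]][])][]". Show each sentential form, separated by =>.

S=>[S]S=>[A]S=>[(S)]S=>[([S]S)]S=>[([[S]S]S)]S=>[([[[S]S]S]S)]S=>[([[[A]S]S]S)]S=>[([[[(S)]S]S]S)]S=>[([[[(A)]S]S]S)]S=>[([[[(())]S]S]S)]S=>[([[[(())][]]S]S)]S=>[([[[(())][]][]]S)]S=>[([[[(())][]][]][])]S=>[([[[(())][]][]][])][]

S => [S]S   [S -> [ S ] S]
[S]S => [A]S   [S -> A]
[A]S => [(S)]S   [A -> ( S )]
[(S)]S => [([S]S)]S   [S -> [ S ] S]
[([S]S)]S => [([[S]S]S)]S   [S -> [ S ] S]
[([[S]S]S)]S => [([[[S]S]S]S)]S   [S -> [ S ] S]
[([[[S]S]S]S)]S => [([[[A]S]S]S)]S   [S -> A]
[([[[A]S]S]S)]S => [([[[(S)]S]S]S)]S   [A -> ( S )]
[([[[(S)]S]S]S)]S => [([[[(A)]S]S]S)]S   [S -> A]
[([[[(A)]S]S]S)]S => [([[[(())]S]S]S)]S   [A -> ( )]
[([[[(())]S]S]S)]S => [([[[(())][]]S]S)]S   [S -> [ ]]
[([[[(())][]]S]S)]S => [([[[(())][]][]]S)]S   [S -> [ ]]
[([[[(())][]][]]S)]S => [([[[(())][]][]][])]S   [S -> [ ]]
[([[[(())][]][]][])]S => [([[[(())][]][]][])][]   [S -> [ ]]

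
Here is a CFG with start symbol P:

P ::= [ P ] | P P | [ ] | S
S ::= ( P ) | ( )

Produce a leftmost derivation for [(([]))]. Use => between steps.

P => [P]   [P ::= [ P ]]
[P] => [S]   [P ::= S]
[S] => [(P)]   [S ::= ( P )]
[(P)] => [(S)]   [P ::= S]
[(S)] => [((P))]   [S ::= ( P )]
[((P))] => [(([]))]   [P ::= [ ]]

P => [P] => [S] => [(P)] => [(S)] => [((P))] => [(([]))]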